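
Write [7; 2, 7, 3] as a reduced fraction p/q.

Using pₖ = aₖpₖ₋₁ + pₖ₋₂ and qₖ = aₖqₖ₋₁ + qₖ₋₂:
  k=0: a=7, p=7, q=1
  k=1: a=2, p=15, q=2
  k=2: a=7, p=112, q=15
  k=3: a=3, p=351, q=47

351/47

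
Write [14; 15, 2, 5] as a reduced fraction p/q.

Using pₖ = aₖpₖ₋₁ + pₖ₋₂ and qₖ = aₖqₖ₋₁ + qₖ₋₂:
  k=0: a=14, p=14, q=1
  k=1: a=15, p=211, q=15
  k=2: a=2, p=436, q=31
  k=3: a=5, p=2391, q=170

2391/170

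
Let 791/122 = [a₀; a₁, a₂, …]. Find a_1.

791 = 6·122 + 59   →  a_0 = 6
122 = 2·59 + 4   →  a_1 = 2

2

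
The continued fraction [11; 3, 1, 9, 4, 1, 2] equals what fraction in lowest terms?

6281/558

Using pₖ = aₖpₖ₋₁ + pₖ₋₂ and qₖ = aₖqₖ₋₁ + qₖ₋₂:
  k=0: a=11, p=11, q=1
  k=1: a=3, p=34, q=3
  k=2: a=1, p=45, q=4
  k=3: a=9, p=439, q=39
  k=4: a=4, p=1801, q=160
  k=5: a=1, p=2240, q=199
  k=6: a=2, p=6281, q=558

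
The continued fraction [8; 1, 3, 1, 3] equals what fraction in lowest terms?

Using pₖ = aₖpₖ₋₁ + pₖ₋₂ and qₖ = aₖqₖ₋₁ + qₖ₋₂:
  k=0: a=8, p=8, q=1
  k=1: a=1, p=9, q=1
  k=2: a=3, p=35, q=4
  k=3: a=1, p=44, q=5
  k=4: a=3, p=167, q=19

167/19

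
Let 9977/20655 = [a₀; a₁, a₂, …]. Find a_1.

2

9977 = 0·20655 + 9977   →  a_0 = 0
20655 = 2·9977 + 701   →  a_1 = 2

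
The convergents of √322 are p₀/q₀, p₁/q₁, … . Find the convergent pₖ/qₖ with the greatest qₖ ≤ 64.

√322 = [17; 1, 16, 1, 34, …] (period length 4).
Convergents:
  p_0/q_0 = 17/1
  p_1/q_1 = 18/1
  p_2/q_2 = 305/17
  p_3/q_3 = 323/18
  p_4/q_4 = 11287/629
q_3 = 18 ≤ 64 < 629 = q_4, so the answer is 323/18.

323/18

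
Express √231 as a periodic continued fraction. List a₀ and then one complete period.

[15; 5, 30]

a₀ = ⌊√231⌋ = 15.
With m₀=0, d₀=1 and mₖ₊₁ = dₖaₖ − mₖ, dₖ₊₁ = (n − mₖ₊₁²)/dₖ, aₖ₊₁ = ⌊(a₀+mₖ₊₁)/dₖ₊₁⌋:
  k=1: m=15, d=6, a=5
  k=2: m=15, d=1, a=30
d=1 and a=2a₀=30 at k=2, so the next step gives (m, d) = (15, 6) again — its k=1 value — and the period has length 2.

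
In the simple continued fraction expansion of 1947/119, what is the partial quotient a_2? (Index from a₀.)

1

1947 = 16·119 + 43   →  a_0 = 16
119 = 2·43 + 33   →  a_1 = 2
43 = 1·33 + 10   →  a_2 = 1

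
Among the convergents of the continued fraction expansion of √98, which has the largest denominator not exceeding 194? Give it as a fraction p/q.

1871/189

√98 = [9; 1, 8, 1, 18, …] (period length 4).
Convergents:
  p_0/q_0 = 9/1
  p_1/q_1 = 10/1
  p_2/q_2 = 89/9
  p_3/q_3 = 99/10
  p_4/q_4 = 1871/189
  p_5/q_5 = 1970/199
q_4 = 189 ≤ 194 < 199 = q_5, so the answer is 1871/189.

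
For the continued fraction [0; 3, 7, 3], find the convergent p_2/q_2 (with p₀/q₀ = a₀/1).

Using pₖ = aₖpₖ₋₁ + pₖ₋₂, qₖ = aₖqₖ₋₁ + qₖ₋₂ (with p₋₁=1, p₋₂=0, q₋₁=0, q₋₂=1):
  k=0: a=0, p=0, q=1
  k=1: a=3, p=1, q=3
  k=2: a=7, p=7, q=22

7/22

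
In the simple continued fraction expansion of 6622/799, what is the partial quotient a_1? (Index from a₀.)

3

6622 = 8·799 + 230   →  a_0 = 8
799 = 3·230 + 109   →  a_1 = 3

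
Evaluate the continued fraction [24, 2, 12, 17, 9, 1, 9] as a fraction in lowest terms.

1040967/42523

Fold from the inside: start with 9/1.
  1 + 1/9 = 10/9
  9 + 9/10 = 99/10
  17 + 10/99 = 1693/99
  12 + 99/1693 = 20415/1693
  2 + 1693/20415 = 42523/20415
  24 + 20415/42523 = 1040967/42523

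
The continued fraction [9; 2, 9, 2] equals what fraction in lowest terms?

379/40

Fold from the inside: start with 2/1.
  9 + 1/2 = 19/2
  2 + 2/19 = 40/19
  9 + 19/40 = 379/40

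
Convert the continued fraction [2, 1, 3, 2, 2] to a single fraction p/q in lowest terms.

Fold from the inside: start with 2/1.
  2 + 1/2 = 5/2
  3 + 2/5 = 17/5
  1 + 5/17 = 22/17
  2 + 17/22 = 61/22

61/22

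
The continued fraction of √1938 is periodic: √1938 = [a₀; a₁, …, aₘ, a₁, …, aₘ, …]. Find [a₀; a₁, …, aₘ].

[44; 44, 88]

a₀ = ⌊√1938⌋ = 44.
With m₀=0, d₀=1 and mₖ₊₁ = dₖaₖ − mₖ, dₖ₊₁ = (n − mₖ₊₁²)/dₖ, aₖ₊₁ = ⌊(a₀+mₖ₊₁)/dₖ₊₁⌋:
  k=1: m=44, d=2, a=44
  k=2: m=44, d=1, a=88
d=1 and a=2a₀=88 at k=2, so the next step gives (m, d) = (44, 2) again — its k=1 value — and the period has length 2.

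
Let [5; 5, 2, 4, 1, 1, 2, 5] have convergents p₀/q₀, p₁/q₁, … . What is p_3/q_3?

254/49

Using pₖ = aₖpₖ₋₁ + pₖ₋₂, qₖ = aₖqₖ₋₁ + qₖ₋₂ (with p₋₁=1, p₋₂=0, q₋₁=0, q₋₂=1):
  k=0: a=5, p=5, q=1
  k=1: a=5, p=26, q=5
  k=2: a=2, p=57, q=11
  k=3: a=4, p=254, q=49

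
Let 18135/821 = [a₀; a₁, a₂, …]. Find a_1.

18135 = 22·821 + 73   →  a_0 = 22
821 = 11·73 + 18   →  a_1 = 11

11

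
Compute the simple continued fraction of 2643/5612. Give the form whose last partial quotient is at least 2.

[0; 2, 8, 9, 3, 5, 2]

2643 = 0×5612 + 2643
5612 = 2×2643 + 326
2643 = 8×326 + 35
326 = 9×35 + 11
35 = 3×11 + 2
11 = 5×2 + 1
2 = 2×1 + 0  (stop)
So 2643/5612 = [0; 2, 8, 9, 3, 5, 2].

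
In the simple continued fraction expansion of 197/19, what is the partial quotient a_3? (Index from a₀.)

2

197 = 10·19 + 7   →  a_0 = 10
19 = 2·7 + 5   →  a_1 = 2
7 = 1·5 + 2   →  a_2 = 1
5 = 2·2 + 1   →  a_3 = 2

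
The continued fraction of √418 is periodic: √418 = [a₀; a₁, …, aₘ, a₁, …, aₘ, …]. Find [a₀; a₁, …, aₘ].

[20; 2, 4, 20, 4, 2, 40]

a₀ = ⌊√418⌋ = 20.
With m₀=0, d₀=1 and mₖ₊₁ = dₖaₖ − mₖ, dₖ₊₁ = (n − mₖ₊₁²)/dₖ, aₖ₊₁ = ⌊(a₀+mₖ₊₁)/dₖ₊₁⌋:
  k=1: m=20, d=18, a=2
  k=2: m=16, d=9, a=4
  k=3: m=20, d=2, a=20
  k=4: m=20, d=9, a=4
  k=5: m=16, d=18, a=2
  k=6: m=20, d=1, a=40
d=1 and a=2a₀=40 at k=6, so the next step gives (m, d) = (20, 18) again — its k=1 value — and the period has length 6.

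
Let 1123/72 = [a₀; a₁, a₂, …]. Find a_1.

1

1123 = 15·72 + 43   →  a_0 = 15
72 = 1·43 + 29   →  a_1 = 1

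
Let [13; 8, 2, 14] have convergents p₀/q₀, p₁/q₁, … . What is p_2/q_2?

Using pₖ = aₖpₖ₋₁ + pₖ₋₂, qₖ = aₖqₖ₋₁ + qₖ₋₂ (with p₋₁=1, p₋₂=0, q₋₁=0, q₋₂=1):
  k=0: a=13, p=13, q=1
  k=1: a=8, p=105, q=8
  k=2: a=2, p=223, q=17

223/17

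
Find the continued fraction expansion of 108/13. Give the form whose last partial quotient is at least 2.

[8; 3, 4]

108 = 8×13 + 4
13 = 3×4 + 1
4 = 4×1 + 0  (stop)
So 108/13 = [8; 3, 4].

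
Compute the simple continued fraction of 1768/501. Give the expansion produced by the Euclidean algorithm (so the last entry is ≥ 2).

1768 = 3×501 + 265
501 = 1×265 + 236
265 = 1×236 + 29
236 = 8×29 + 4
29 = 7×4 + 1
4 = 4×1 + 0  (stop)
So 1768/501 = [3; 1, 1, 8, 7, 4].

[3; 1, 1, 8, 7, 4]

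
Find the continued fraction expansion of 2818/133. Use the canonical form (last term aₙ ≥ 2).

[21; 5, 3, 8]

2818 = 21×133 + 25
133 = 5×25 + 8
25 = 3×8 + 1
8 = 8×1 + 0  (stop)
So 2818/133 = [21; 5, 3, 8].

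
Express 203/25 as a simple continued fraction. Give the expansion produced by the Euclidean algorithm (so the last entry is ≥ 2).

[8; 8, 3]

203 = 8*25 + 3
25 = 8*3 + 1
3 = 3*1 + 0  (stop)
So 203/25 = [8; 8, 3].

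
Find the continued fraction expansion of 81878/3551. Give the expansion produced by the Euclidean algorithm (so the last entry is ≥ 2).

81878 = 23*3551 + 205
3551 = 17*205 + 66
205 = 3*66 + 7
66 = 9*7 + 3
7 = 2*3 + 1
3 = 3*1 + 0  (stop)
So 81878/3551 = [23; 17, 3, 9, 2, 3].

[23; 17, 3, 9, 2, 3]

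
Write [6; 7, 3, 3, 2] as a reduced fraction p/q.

Using pₖ = aₖpₖ₋₁ + pₖ₋₂ and qₖ = aₖqₖ₋₁ + qₖ₋₂:
  k=0: a=6, p=6, q=1
  k=1: a=7, p=43, q=7
  k=2: a=3, p=135, q=22
  k=3: a=3, p=448, q=73
  k=4: a=2, p=1031, q=168

1031/168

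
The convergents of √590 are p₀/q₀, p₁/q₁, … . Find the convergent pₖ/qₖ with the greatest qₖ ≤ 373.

√590 = [24; 3, 2, 4, 2, 3, 48, …] (period length 6).
Convergents:
  p_0/q_0 = 24/1
  p_1/q_1 = 73/3
  p_2/q_2 = 170/7
  p_3/q_3 = 753/31
  p_4/q_4 = 1676/69
  p_5/q_5 = 5781/238
  p_6/q_6 = 279164/11493
q_5 = 238 ≤ 373 < 11493 = q_6, so the answer is 5781/238.

5781/238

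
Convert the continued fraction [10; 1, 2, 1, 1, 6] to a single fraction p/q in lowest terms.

493/46

Fold from the inside: start with 6/1.
  1 + 1/6 = 7/6
  1 + 6/7 = 13/7
  2 + 7/13 = 33/13
  1 + 13/33 = 46/33
  10 + 33/46 = 493/46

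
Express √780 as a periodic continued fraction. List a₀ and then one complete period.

[27; 1, 12, 1, 54]

a₀ = ⌊√780⌋ = 27.
With m₀=0, d₀=1 and mₖ₊₁ = dₖaₖ − mₖ, dₖ₊₁ = (n − mₖ₊₁²)/dₖ, aₖ₊₁ = ⌊(a₀+mₖ₊₁)/dₖ₊₁⌋:
  k=1: m=27, d=51, a=1
  k=2: m=24, d=4, a=12
  k=3: m=24, d=51, a=1
  k=4: m=27, d=1, a=54
d=1 and a=2a₀=54 at k=4, so the next step gives (m, d) = (27, 51) again — its k=1 value — and the period has length 4.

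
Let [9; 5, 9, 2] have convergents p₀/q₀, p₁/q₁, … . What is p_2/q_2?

Using pₖ = aₖpₖ₋₁ + pₖ₋₂, qₖ = aₖqₖ₋₁ + qₖ₋₂ (with p₋₁=1, p₋₂=0, q₋₁=0, q₋₂=1):
  k=0: a=9, p=9, q=1
  k=1: a=5, p=46, q=5
  k=2: a=9, p=423, q=46

423/46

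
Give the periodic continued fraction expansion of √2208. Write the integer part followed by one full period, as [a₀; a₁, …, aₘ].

a₀ = ⌊√2208⌋ = 46.

[46; 1, 92]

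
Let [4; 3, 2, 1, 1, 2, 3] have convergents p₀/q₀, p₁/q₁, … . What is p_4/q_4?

73/17

Using pₖ = aₖpₖ₋₁ + pₖ₋₂, qₖ = aₖqₖ₋₁ + qₖ₋₂ (with p₋₁=1, p₋₂=0, q₋₁=0, q₋₂=1):
  k=0: a=4, p=4, q=1
  k=1: a=3, p=13, q=3
  k=2: a=2, p=30, q=7
  k=3: a=1, p=43, q=10
  k=4: a=1, p=73, q=17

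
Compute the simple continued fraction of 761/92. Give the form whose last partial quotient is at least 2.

761 = 8·92 + 25
92 = 3·25 + 17
25 = 1·17 + 8
17 = 2·8 + 1
8 = 8·1 + 0  (stop)
So 761/92 = [8; 3, 1, 2, 8].

[8; 3, 1, 2, 8]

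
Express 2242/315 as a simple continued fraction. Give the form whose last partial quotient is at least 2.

2242 = 7·315 + 37
315 = 8·37 + 19
37 = 1·19 + 18
19 = 1·18 + 1
18 = 18·1 + 0  (stop)
So 2242/315 = [7; 8, 1, 1, 18].

[7; 8, 1, 1, 18]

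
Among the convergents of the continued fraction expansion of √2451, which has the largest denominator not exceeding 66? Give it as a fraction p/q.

3218/65

√2451 = [49; 1, 1, 32, 1, 1, 98, …] (period length 6).
Convergents:
  p_0/q_0 = 49/1
  p_1/q_1 = 50/1
  p_2/q_2 = 99/2
  p_3/q_3 = 3218/65
  p_4/q_4 = 3317/67
q_3 = 65 ≤ 66 < 67 = q_4, so the answer is 3218/65.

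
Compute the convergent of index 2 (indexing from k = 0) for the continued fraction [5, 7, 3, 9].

Using pₖ = aₖpₖ₋₁ + pₖ₋₂, qₖ = aₖqₖ₋₁ + qₖ₋₂ (with p₋₁=1, p₋₂=0, q₋₁=0, q₋₂=1):
  k=0: a=5, p=5, q=1
  k=1: a=7, p=36, q=7
  k=2: a=3, p=113, q=22

113/22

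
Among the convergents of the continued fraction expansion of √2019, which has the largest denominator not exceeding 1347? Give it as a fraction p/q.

59941/1334

√2019 = [44; 1, 13, 1, 88, …] (period length 4).
Convergents:
  p_0/q_0 = 44/1
  p_1/q_1 = 45/1
  p_2/q_2 = 629/14
  p_3/q_3 = 674/15
  p_4/q_4 = 59941/1334
  p_5/q_5 = 60615/1349
q_4 = 1334 ≤ 1347 < 1349 = q_5, so the answer is 59941/1334.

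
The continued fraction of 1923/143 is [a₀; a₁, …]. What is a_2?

4

1923 = 13·143 + 64   →  a_0 = 13
143 = 2·64 + 15   →  a_1 = 2
64 = 4·15 + 4   →  a_2 = 4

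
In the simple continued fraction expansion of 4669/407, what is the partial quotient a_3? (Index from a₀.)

4669 = 11·407 + 192   →  a_0 = 11
407 = 2·192 + 23   →  a_1 = 2
192 = 8·23 + 8   →  a_2 = 8
23 = 2·8 + 7   →  a_3 = 2

2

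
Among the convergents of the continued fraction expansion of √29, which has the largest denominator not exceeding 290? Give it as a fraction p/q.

√29 = [5; 2, 1, 1, 2, 10, …] (period length 5).
Convergents:
  p_0/q_0 = 5/1
  p_1/q_1 = 11/2
  p_2/q_2 = 16/3
  p_3/q_3 = 27/5
  p_4/q_4 = 70/13
  p_5/q_5 = 727/135
  p_6/q_6 = 1524/283
  p_7/q_7 = 2251/418
q_6 = 283 ≤ 290 < 418 = q_7, so the answer is 1524/283.

1524/283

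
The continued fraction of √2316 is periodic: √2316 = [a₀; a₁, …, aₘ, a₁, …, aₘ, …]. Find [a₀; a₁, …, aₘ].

[48; 8, 96]

a₀ = ⌊√2316⌋ = 48.
With m₀=0, d₀=1 and mₖ₊₁ = dₖaₖ − mₖ, dₖ₊₁ = (n − mₖ₊₁²)/dₖ, aₖ₊₁ = ⌊(a₀+mₖ₊₁)/dₖ₊₁⌋:
  k=1: m=48, d=12, a=8
  k=2: m=48, d=1, a=96
d=1 and a=2a₀=96 at k=2, so the next step gives (m, d) = (48, 12) again — its k=1 value — and the period has length 2.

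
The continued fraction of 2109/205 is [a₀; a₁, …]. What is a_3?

2109 = 10·205 + 59   →  a_0 = 10
205 = 3·59 + 28   →  a_1 = 3
59 = 2·28 + 3   →  a_2 = 2
28 = 9·3 + 1   →  a_3 = 9

9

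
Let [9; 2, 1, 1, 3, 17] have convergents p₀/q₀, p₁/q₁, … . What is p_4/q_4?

Using pₖ = aₖpₖ₋₁ + pₖ₋₂, qₖ = aₖqₖ₋₁ + qₖ₋₂ (with p₋₁=1, p₋₂=0, q₋₁=0, q₋₂=1):
  k=0: a=9, p=9, q=1
  k=1: a=2, p=19, q=2
  k=2: a=1, p=28, q=3
  k=3: a=1, p=47, q=5
  k=4: a=3, p=169, q=18

169/18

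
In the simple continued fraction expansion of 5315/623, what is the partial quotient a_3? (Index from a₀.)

7

5315 = 8·623 + 331   →  a_0 = 8
623 = 1·331 + 292   →  a_1 = 1
331 = 1·292 + 39   →  a_2 = 1
292 = 7·39 + 19   →  a_3 = 7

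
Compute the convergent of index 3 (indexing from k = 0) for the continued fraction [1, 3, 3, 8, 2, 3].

108/83

Using pₖ = aₖpₖ₋₁ + pₖ₋₂, qₖ = aₖqₖ₋₁ + qₖ₋₂ (with p₋₁=1, p₋₂=0, q₋₁=0, q₋₂=1):
  k=0: a=1, p=1, q=1
  k=1: a=3, p=4, q=3
  k=2: a=3, p=13, q=10
  k=3: a=8, p=108, q=83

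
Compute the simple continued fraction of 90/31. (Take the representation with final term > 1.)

90 = 2*31 + 28
31 = 1*28 + 3
28 = 9*3 + 1
3 = 3*1 + 0  (stop)
So 90/31 = [2; 1, 9, 3].

[2; 1, 9, 3]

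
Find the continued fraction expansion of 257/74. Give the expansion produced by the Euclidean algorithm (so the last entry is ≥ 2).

[3; 2, 8, 1, 3]

257 = 3*74 + 35
74 = 2*35 + 4
35 = 8*4 + 3
4 = 1*3 + 1
3 = 3*1 + 0  (stop)
So 257/74 = [3; 2, 8, 1, 3].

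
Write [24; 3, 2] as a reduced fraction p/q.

Fold from the inside: start with 2/1.
  3 + 1/2 = 7/2
  24 + 2/7 = 170/7

170/7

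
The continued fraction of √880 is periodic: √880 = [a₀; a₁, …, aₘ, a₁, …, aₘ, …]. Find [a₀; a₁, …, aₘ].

a₀ = ⌊√880⌋ = 29.
With m₀=0, d₀=1 and mₖ₊₁ = dₖaₖ − mₖ, dₖ₊₁ = (n − mₖ₊₁²)/dₖ, aₖ₊₁ = ⌊(a₀+mₖ₊₁)/dₖ₊₁⌋:
  k=1: m=29, d=39, a=1
  k=2: m=10, d=20, a=1
  k=3: m=10, d=39, a=1
  k=4: m=29, d=1, a=58
d=1 and a=2a₀=58 at k=4, so the next step gives (m, d) = (29, 39) again — its k=1 value — and the period has length 4.

[29; 1, 1, 1, 58]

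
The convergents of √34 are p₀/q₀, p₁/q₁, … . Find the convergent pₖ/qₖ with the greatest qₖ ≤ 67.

√34 = [5; 1, 4, 1, 10, …] (period length 4).
Convergents:
  p_0/q_0 = 5/1
  p_1/q_1 = 6/1
  p_2/q_2 = 29/5
  p_3/q_3 = 35/6
  p_4/q_4 = 379/65
  p_5/q_5 = 414/71
q_4 = 65 ≤ 67 < 71 = q_5, so the answer is 379/65.

379/65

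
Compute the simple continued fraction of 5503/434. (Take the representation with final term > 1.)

5503 = 12·434 + 295
434 = 1·295 + 139
295 = 2·139 + 17
139 = 8·17 + 3
17 = 5·3 + 2
3 = 1·2 + 1
2 = 2·1 + 0  (stop)
So 5503/434 = [12; 1, 2, 8, 5, 1, 2].

[12; 1, 2, 8, 5, 1, 2]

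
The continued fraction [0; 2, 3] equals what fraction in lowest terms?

Using pₖ = aₖpₖ₋₁ + pₖ₋₂ and qₖ = aₖqₖ₋₁ + qₖ₋₂:
  k=0: a=0, p=0, q=1
  k=1: a=2, p=1, q=2
  k=2: a=3, p=3, q=7

3/7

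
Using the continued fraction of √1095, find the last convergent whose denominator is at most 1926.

√1095 = [33; 11, 66, …] (period length 2).
Convergents:
  p_0/q_0 = 33/1
  p_1/q_1 = 364/11
  p_2/q_2 = 24057/727
  p_3/q_3 = 264991/8008
q_2 = 727 ≤ 1926 < 8008 = q_3, so the answer is 24057/727.

24057/727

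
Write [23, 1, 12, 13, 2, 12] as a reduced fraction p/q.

105407/4406

Using pₖ = aₖpₖ₋₁ + pₖ₋₂ and qₖ = aₖqₖ₋₁ + qₖ₋₂:
  k=0: a=23, p=23, q=1
  k=1: a=1, p=24, q=1
  k=2: a=12, p=311, q=13
  k=3: a=13, p=4067, q=170
  k=4: a=2, p=8445, q=353
  k=5: a=12, p=105407, q=4406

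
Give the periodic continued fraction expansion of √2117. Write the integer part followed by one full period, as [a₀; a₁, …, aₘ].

a₀ = ⌊√2117⌋ = 46.
With m₀=0, d₀=1 and mₖ₊₁ = dₖaₖ − mₖ, dₖ₊₁ = (n − mₖ₊₁²)/dₖ, aₖ₊₁ = ⌊(a₀+mₖ₊₁)/dₖ₊₁⌋:
  k=1: m=46, d=1, a=92
d=1 and a=2a₀=92 at k=1, so the next step gives (m, d) = (46, 1) again — its k=1 value — and the period has length 1.

[46; 92]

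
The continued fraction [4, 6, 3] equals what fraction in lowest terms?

79/19

Fold from the inside: start with 3/1.
  6 + 1/3 = 19/3
  4 + 3/19 = 79/19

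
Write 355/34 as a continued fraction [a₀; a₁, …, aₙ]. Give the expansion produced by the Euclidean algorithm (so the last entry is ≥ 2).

[10; 2, 3, 1, 3]

355 = 10*34 + 15
34 = 2*15 + 4
15 = 3*4 + 3
4 = 1*3 + 1
3 = 3*1 + 0  (stop)
So 355/34 = [10; 2, 3, 1, 3].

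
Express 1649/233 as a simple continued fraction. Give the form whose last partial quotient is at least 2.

1649 = 7*233 + 18
233 = 12*18 + 17
18 = 1*17 + 1
17 = 17*1 + 0  (stop)
So 1649/233 = [7; 12, 1, 17].

[7; 12, 1, 17]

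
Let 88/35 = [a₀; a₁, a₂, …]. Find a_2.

1

88 = 2·35 + 18   →  a_0 = 2
35 = 1·18 + 17   →  a_1 = 1
18 = 1·17 + 1   →  a_2 = 1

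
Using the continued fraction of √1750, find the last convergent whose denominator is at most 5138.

126001/3012

√1750 = [41; 1, 4, 1, 82, …] (period length 4).
Convergents:
  p_0/q_0 = 41/1
  p_1/q_1 = 42/1
  p_2/q_2 = 209/5
  p_3/q_3 = 251/6
  p_4/q_4 = 20791/497
  p_5/q_5 = 21042/503
  p_6/q_6 = 104959/2509
  p_7/q_7 = 126001/3012
  p_8/q_8 = 10437041/249493
q_7 = 3012 ≤ 5138 < 249493 = q_8, so the answer is 126001/3012.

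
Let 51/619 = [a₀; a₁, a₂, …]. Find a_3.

51 = 0·619 + 51   →  a_0 = 0
619 = 12·51 + 7   →  a_1 = 12
51 = 7·7 + 2   →  a_2 = 7
7 = 3·2 + 1   →  a_3 = 3

3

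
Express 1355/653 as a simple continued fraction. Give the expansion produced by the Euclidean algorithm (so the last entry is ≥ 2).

1355 = 2*653 + 49
653 = 13*49 + 16
49 = 3*16 + 1
16 = 16*1 + 0  (stop)
So 1355/653 = [2; 13, 3, 16].

[2; 13, 3, 16]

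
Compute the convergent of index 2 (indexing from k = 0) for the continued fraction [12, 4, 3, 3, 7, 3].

Using pₖ = aₖpₖ₋₁ + pₖ₋₂, qₖ = aₖqₖ₋₁ + qₖ₋₂ (with p₋₁=1, p₋₂=0, q₋₁=0, q₋₂=1):
  k=0: a=12, p=12, q=1
  k=1: a=4, p=49, q=4
  k=2: a=3, p=159, q=13

159/13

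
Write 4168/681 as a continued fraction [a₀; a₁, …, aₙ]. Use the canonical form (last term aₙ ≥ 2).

4168 = 6*681 + 82
681 = 8*82 + 25
82 = 3*25 + 7
25 = 3*7 + 4
7 = 1*4 + 3
4 = 1*3 + 1
3 = 3*1 + 0  (stop)
So 4168/681 = [6; 8, 3, 3, 1, 1, 3].

[6; 8, 3, 3, 1, 1, 3]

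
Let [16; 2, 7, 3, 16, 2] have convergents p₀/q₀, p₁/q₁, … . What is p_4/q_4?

12631/767

Using pₖ = aₖpₖ₋₁ + pₖ₋₂, qₖ = aₖqₖ₋₁ + qₖ₋₂ (with p₋₁=1, p₋₂=0, q₋₁=0, q₋₂=1):
  k=0: a=16, p=16, q=1
  k=1: a=2, p=33, q=2
  k=2: a=7, p=247, q=15
  k=3: a=3, p=774, q=47
  k=4: a=16, p=12631, q=767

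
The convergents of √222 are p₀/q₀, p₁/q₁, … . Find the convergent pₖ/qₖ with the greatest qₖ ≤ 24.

149/10

√222 = [14; 1, 8, 1, 28, …] (period length 4).
Convergents:
  p_0/q_0 = 14/1
  p_1/q_1 = 15/1
  p_2/q_2 = 134/9
  p_3/q_3 = 149/10
  p_4/q_4 = 4306/289
q_3 = 10 ≤ 24 < 289 = q_4, so the answer is 149/10.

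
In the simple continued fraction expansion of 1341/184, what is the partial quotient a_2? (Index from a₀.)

1341 = 7·184 + 53   →  a_0 = 7
184 = 3·53 + 25   →  a_1 = 3
53 = 2·25 + 3   →  a_2 = 2

2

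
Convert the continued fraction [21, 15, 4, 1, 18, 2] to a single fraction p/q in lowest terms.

61807/2934

Fold from the inside: start with 2/1.
  18 + 1/2 = 37/2
  1 + 2/37 = 39/37
  4 + 37/39 = 193/39
  15 + 39/193 = 2934/193
  21 + 193/2934 = 61807/2934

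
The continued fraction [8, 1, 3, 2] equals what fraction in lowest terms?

Fold from the inside: start with 2/1.
  3 + 1/2 = 7/2
  1 + 2/7 = 9/7
  8 + 7/9 = 79/9

79/9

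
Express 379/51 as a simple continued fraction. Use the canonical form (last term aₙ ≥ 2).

379 = 7×51 + 22
51 = 2×22 + 7
22 = 3×7 + 1
7 = 7×1 + 0  (stop)
So 379/51 = [7; 2, 3, 7].

[7; 2, 3, 7]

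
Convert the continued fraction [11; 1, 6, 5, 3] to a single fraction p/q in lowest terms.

Using pₖ = aₖpₖ₋₁ + pₖ₋₂ and qₖ = aₖqₖ₋₁ + qₖ₋₂:
  k=0: a=11, p=11, q=1
  k=1: a=1, p=12, q=1
  k=2: a=6, p=83, q=7
  k=3: a=5, p=427, q=36
  k=4: a=3, p=1364, q=115

1364/115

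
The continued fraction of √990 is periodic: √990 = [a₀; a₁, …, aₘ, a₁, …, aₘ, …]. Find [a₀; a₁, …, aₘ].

a₀ = ⌊√990⌋ = 31.
With m₀=0, d₀=1 and mₖ₊₁ = dₖaₖ − mₖ, dₖ₊₁ = (n − mₖ₊₁²)/dₖ, aₖ₊₁ = ⌊(a₀+mₖ₊₁)/dₖ₊₁⌋:
  k=1: m=31, d=29, a=2
  k=2: m=27, d=9, a=6
  k=3: m=27, d=29, a=2
  k=4: m=31, d=1, a=62
d=1 and a=2a₀=62 at k=4, so the next step gives (m, d) = (31, 29) again — its k=1 value — and the period has length 4.

[31; 2, 6, 2, 62]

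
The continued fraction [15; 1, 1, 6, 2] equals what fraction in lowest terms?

435/28

Using pₖ = aₖpₖ₋₁ + pₖ₋₂ and qₖ = aₖqₖ₋₁ + qₖ₋₂:
  k=0: a=15, p=15, q=1
  k=1: a=1, p=16, q=1
  k=2: a=1, p=31, q=2
  k=3: a=6, p=202, q=13
  k=4: a=2, p=435, q=28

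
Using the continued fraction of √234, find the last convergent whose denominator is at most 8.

107/7

√234 = [15; 3, 2, 1, 2, 1, 2, 3, 30, …] (period length 8).
Convergents:
  p_0/q_0 = 15/1
  p_1/q_1 = 46/3
  p_2/q_2 = 107/7
  p_3/q_3 = 153/10
q_2 = 7 ≤ 8 < 10 = q_3, so the answer is 107/7.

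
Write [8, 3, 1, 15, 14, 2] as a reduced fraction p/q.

15146/1835

Using pₖ = aₖpₖ₋₁ + pₖ₋₂ and qₖ = aₖqₖ₋₁ + qₖ₋₂:
  k=0: a=8, p=8, q=1
  k=1: a=3, p=25, q=3
  k=2: a=1, p=33, q=4
  k=3: a=15, p=520, q=63
  k=4: a=14, p=7313, q=886
  k=5: a=2, p=15146, q=1835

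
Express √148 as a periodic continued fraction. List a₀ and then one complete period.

a₀ = ⌊√148⌋ = 12.
With m₀=0, d₀=1 and mₖ₊₁ = dₖaₖ − mₖ, dₖ₊₁ = (n − mₖ₊₁²)/dₖ, aₖ₊₁ = ⌊(a₀+mₖ₊₁)/dₖ₊₁⌋:
  k=1: m=12, d=4, a=6
  k=2: m=12, d=1, a=24
d=1 and a=2a₀=24 at k=2, so the next step gives (m, d) = (12, 4) again — its k=1 value — and the period has length 2.

[12; 6, 24]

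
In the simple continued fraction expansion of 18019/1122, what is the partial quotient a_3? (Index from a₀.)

18019 = 16·1122 + 67   →  a_0 = 16
1122 = 16·67 + 50   →  a_1 = 16
67 = 1·50 + 17   →  a_2 = 1
50 = 2·17 + 16   →  a_3 = 2

2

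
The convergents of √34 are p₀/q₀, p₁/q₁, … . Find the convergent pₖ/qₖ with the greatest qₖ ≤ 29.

35/6

√34 = [5; 1, 4, 1, 10, …] (period length 4).
Convergents:
  p_0/q_0 = 5/1
  p_1/q_1 = 6/1
  p_2/q_2 = 29/5
  p_3/q_3 = 35/6
  p_4/q_4 = 379/65
q_3 = 6 ≤ 29 < 65 = q_4, so the answer is 35/6.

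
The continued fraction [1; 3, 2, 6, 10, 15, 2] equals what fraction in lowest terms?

Fold from the inside: start with 2/1.
  15 + 1/2 = 31/2
  10 + 2/31 = 312/31
  6 + 31/312 = 1903/312
  2 + 312/1903 = 4118/1903
  3 + 1903/4118 = 14257/4118
  1 + 4118/14257 = 18375/14257

18375/14257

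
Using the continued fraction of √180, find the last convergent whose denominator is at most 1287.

8667/646

√180 = [13; 2, 2, 2, 26, …] (period length 4).
Convergents:
  p_0/q_0 = 13/1
  p_1/q_1 = 27/2
  p_2/q_2 = 67/5
  p_3/q_3 = 161/12
  p_4/q_4 = 4253/317
  p_5/q_5 = 8667/646
  p_6/q_6 = 21587/1609
q_5 = 646 ≤ 1287 < 1609 = q_6, so the answer is 8667/646.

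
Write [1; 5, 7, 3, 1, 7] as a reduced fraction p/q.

1381/1156

Fold from the inside: start with 7/1.
  1 + 1/7 = 8/7
  3 + 7/8 = 31/8
  7 + 8/31 = 225/31
  5 + 31/225 = 1156/225
  1 + 225/1156 = 1381/1156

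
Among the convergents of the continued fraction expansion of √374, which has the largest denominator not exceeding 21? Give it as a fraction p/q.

58/3

√374 = [19; 2, 1, 18, 1, 2, 38, …] (period length 6).
Convergents:
  p_0/q_0 = 19/1
  p_1/q_1 = 39/2
  p_2/q_2 = 58/3
  p_3/q_3 = 1083/56
q_2 = 3 ≤ 21 < 56 = q_3, so the answer is 58/3.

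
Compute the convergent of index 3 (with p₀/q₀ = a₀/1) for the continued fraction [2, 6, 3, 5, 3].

218/101

Using pₖ = aₖpₖ₋₁ + pₖ₋₂, qₖ = aₖqₖ₋₁ + qₖ₋₂ (with p₋₁=1, p₋₂=0, q₋₁=0, q₋₂=1):
  k=0: a=2, p=2, q=1
  k=1: a=6, p=13, q=6
  k=2: a=3, p=41, q=19
  k=3: a=5, p=218, q=101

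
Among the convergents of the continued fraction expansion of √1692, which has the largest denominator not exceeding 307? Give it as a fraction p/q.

4607/112

√1692 = [41; 7, 2, 7, 82, …] (period length 4).
Convergents:
  p_0/q_0 = 41/1
  p_1/q_1 = 288/7
  p_2/q_2 = 617/15
  p_3/q_3 = 4607/112
  p_4/q_4 = 378391/9199
q_3 = 112 ≤ 307 < 9199 = q_4, so the answer is 4607/112.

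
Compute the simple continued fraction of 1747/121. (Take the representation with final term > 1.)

1747 = 14*121 + 53
121 = 2*53 + 15
53 = 3*15 + 8
15 = 1*8 + 7
8 = 1*7 + 1
7 = 7*1 + 0  (stop)
So 1747/121 = [14; 2, 3, 1, 1, 7].

[14; 2, 3, 1, 1, 7]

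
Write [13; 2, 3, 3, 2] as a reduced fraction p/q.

712/53

Using pₖ = aₖpₖ₋₁ + pₖ₋₂ and qₖ = aₖqₖ₋₁ + qₖ₋₂:
  k=0: a=13, p=13, q=1
  k=1: a=2, p=27, q=2
  k=2: a=3, p=94, q=7
  k=3: a=3, p=309, q=23
  k=4: a=2, p=712, q=53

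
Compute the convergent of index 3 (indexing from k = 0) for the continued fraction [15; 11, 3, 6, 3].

Using pₖ = aₖpₖ₋₁ + pₖ₋₂, qₖ = aₖqₖ₋₁ + qₖ₋₂ (with p₋₁=1, p₋₂=0, q₋₁=0, q₋₂=1):
  k=0: a=15, p=15, q=1
  k=1: a=11, p=166, q=11
  k=2: a=3, p=513, q=34
  k=3: a=6, p=3244, q=215

3244/215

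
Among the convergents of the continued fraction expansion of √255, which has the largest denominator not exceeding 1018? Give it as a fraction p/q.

15825/991

√255 = [15; 1, 30, …] (period length 2).
Convergents:
  p_0/q_0 = 15/1
  p_1/q_1 = 16/1
  p_2/q_2 = 495/31
  p_3/q_3 = 511/32
  p_4/q_4 = 15825/991
  p_5/q_5 = 16336/1023
q_4 = 991 ≤ 1018 < 1023 = q_5, so the answer is 15825/991.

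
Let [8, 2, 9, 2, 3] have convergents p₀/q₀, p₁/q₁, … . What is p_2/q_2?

Using pₖ = aₖpₖ₋₁ + pₖ₋₂, qₖ = aₖqₖ₋₁ + qₖ₋₂ (with p₋₁=1, p₋₂=0, q₋₁=0, q₋₂=1):
  k=0: a=8, p=8, q=1
  k=1: a=2, p=17, q=2
  k=2: a=9, p=161, q=19

161/19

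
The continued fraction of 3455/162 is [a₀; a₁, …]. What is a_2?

3455 = 21·162 + 53   →  a_0 = 21
162 = 3·53 + 3   →  a_1 = 3
53 = 17·3 + 2   →  a_2 = 17

17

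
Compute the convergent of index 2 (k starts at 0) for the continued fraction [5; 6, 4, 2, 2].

129/25

Using pₖ = aₖpₖ₋₁ + pₖ₋₂, qₖ = aₖqₖ₋₁ + qₖ₋₂ (with p₋₁=1, p₋₂=0, q₋₁=0, q₋₂=1):
  k=0: a=5, p=5, q=1
  k=1: a=6, p=31, q=6
  k=2: a=4, p=129, q=25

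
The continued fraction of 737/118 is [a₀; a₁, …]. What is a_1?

737 = 6·118 + 29   →  a_0 = 6
118 = 4·29 + 2   →  a_1 = 4

4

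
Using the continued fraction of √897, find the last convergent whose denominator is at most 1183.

√897 = [29; 1, 18, 1, 58, …] (period length 4).
Convergents:
  p_0/q_0 = 29/1
  p_1/q_1 = 30/1
  p_2/q_2 = 569/19
  p_3/q_3 = 599/20
  p_4/q_4 = 35311/1179
  p_5/q_5 = 35910/1199
q_4 = 1179 ≤ 1183 < 1199 = q_5, so the answer is 35311/1179.

35311/1179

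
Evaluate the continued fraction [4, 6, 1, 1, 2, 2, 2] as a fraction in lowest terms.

793/191

Fold from the inside: start with 2/1.
  2 + 1/2 = 5/2
  2 + 2/5 = 12/5
  1 + 5/12 = 17/12
  1 + 12/17 = 29/17
  6 + 17/29 = 191/29
  4 + 29/191 = 793/191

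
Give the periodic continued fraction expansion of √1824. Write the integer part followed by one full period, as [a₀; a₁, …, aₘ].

a₀ = ⌊√1824⌋ = 42.
With m₀=0, d₀=1 and mₖ₊₁ = dₖaₖ − mₖ, dₖ₊₁ = (n − mₖ₊₁²)/dₖ, aₖ₊₁ = ⌊(a₀+mₖ₊₁)/dₖ₊₁⌋:
  k=1: m=42, d=60, a=1
  k=2: m=18, d=25, a=2
  k=3: m=32, d=32, a=2
  k=4: m=32, d=25, a=2
  k=5: m=18, d=60, a=1
  k=6: m=42, d=1, a=84
d=1 and a=2a₀=84 at k=6, so the next step gives (m, d) = (42, 60) again — its k=1 value — and the period has length 6.

[42; 1, 2, 2, 2, 1, 84]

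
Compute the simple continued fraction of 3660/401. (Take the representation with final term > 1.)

3660 = 9*401 + 51
401 = 7*51 + 44
51 = 1*44 + 7
44 = 6*7 + 2
7 = 3*2 + 1
2 = 2*1 + 0  (stop)
So 3660/401 = [9; 7, 1, 6, 3, 2].

[9; 7, 1, 6, 3, 2]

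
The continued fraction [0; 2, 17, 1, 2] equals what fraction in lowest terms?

Using pₖ = aₖpₖ₋₁ + pₖ₋₂ and qₖ = aₖqₖ₋₁ + qₖ₋₂:
  k=0: a=0, p=0, q=1
  k=1: a=2, p=1, q=2
  k=2: a=17, p=17, q=35
  k=3: a=1, p=18, q=37
  k=4: a=2, p=53, q=109

53/109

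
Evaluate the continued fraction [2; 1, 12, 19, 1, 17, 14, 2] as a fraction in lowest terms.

Using pₖ = aₖpₖ₋₁ + pₖ₋₂ and qₖ = aₖqₖ₋₁ + qₖ₋₂:
  k=0: a=2, p=2, q=1
  k=1: a=1, p=3, q=1
  k=2: a=12, p=38, q=13
  k=3: a=19, p=725, q=248
  k=4: a=1, p=763, q=261
  k=5: a=17, p=13696, q=4685
  k=6: a=14, p=192507, q=65851
  k=7: a=2, p=398710, q=136387

398710/136387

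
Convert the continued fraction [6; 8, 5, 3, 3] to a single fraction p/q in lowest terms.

2657/434

Fold from the inside: start with 3/1.
  3 + 1/3 = 10/3
  5 + 3/10 = 53/10
  8 + 10/53 = 434/53
  6 + 53/434 = 2657/434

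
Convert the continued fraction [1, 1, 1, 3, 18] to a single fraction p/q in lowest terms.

Using pₖ = aₖpₖ₋₁ + pₖ₋₂ and qₖ = aₖqₖ₋₁ + qₖ₋₂:
  k=0: a=1, p=1, q=1
  k=1: a=1, p=2, q=1
  k=2: a=1, p=3, q=2
  k=3: a=3, p=11, q=7
  k=4: a=18, p=201, q=128

201/128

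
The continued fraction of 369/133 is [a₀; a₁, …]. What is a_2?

369 = 2·133 + 103   →  a_0 = 2
133 = 1·103 + 30   →  a_1 = 1
103 = 3·30 + 13   →  a_2 = 3

3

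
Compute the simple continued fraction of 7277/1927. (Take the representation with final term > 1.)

7277 = 3×1927 + 1496
1927 = 1×1496 + 431
1496 = 3×431 + 203
431 = 2×203 + 25
203 = 8×25 + 3
25 = 8×3 + 1
3 = 3×1 + 0  (stop)
So 7277/1927 = [3; 1, 3, 2, 8, 8, 3].

[3; 1, 3, 2, 8, 8, 3]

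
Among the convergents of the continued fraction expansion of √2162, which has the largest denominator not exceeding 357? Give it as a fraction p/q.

8602/185

√2162 = [46; 2, 92, …] (period length 2).
Convergents:
  p_0/q_0 = 46/1
  p_1/q_1 = 93/2
  p_2/q_2 = 8602/185
  p_3/q_3 = 17297/372
q_2 = 185 ≤ 357 < 372 = q_3, so the answer is 8602/185.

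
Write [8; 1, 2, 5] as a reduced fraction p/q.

139/16

Using pₖ = aₖpₖ₋₁ + pₖ₋₂ and qₖ = aₖqₖ₋₁ + qₖ₋₂:
  k=0: a=8, p=8, q=1
  k=1: a=1, p=9, q=1
  k=2: a=2, p=26, q=3
  k=3: a=5, p=139, q=16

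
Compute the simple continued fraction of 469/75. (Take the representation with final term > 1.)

[6; 3, 1, 18]

469 = 6×75 + 19
75 = 3×19 + 18
19 = 1×18 + 1
18 = 18×1 + 0  (stop)
So 469/75 = [6; 3, 1, 18].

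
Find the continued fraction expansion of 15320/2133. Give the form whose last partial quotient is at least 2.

[7; 5, 2, 14, 2, 6]

15320 = 7×2133 + 389
2133 = 5×389 + 188
389 = 2×188 + 13
188 = 14×13 + 6
13 = 2×6 + 1
6 = 6×1 + 0  (stop)
So 15320/2133 = [7; 5, 2, 14, 2, 6].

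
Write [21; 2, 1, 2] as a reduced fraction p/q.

Using pₖ = aₖpₖ₋₁ + pₖ₋₂ and qₖ = aₖqₖ₋₁ + qₖ₋₂:
  k=0: a=21, p=21, q=1
  k=1: a=2, p=43, q=2
  k=2: a=1, p=64, q=3
  k=3: a=2, p=171, q=8

171/8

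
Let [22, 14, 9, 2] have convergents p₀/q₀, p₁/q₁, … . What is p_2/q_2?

2803/127

Using pₖ = aₖpₖ₋₁ + pₖ₋₂, qₖ = aₖqₖ₋₁ + qₖ₋₂ (with p₋₁=1, p₋₂=0, q₋₁=0, q₋₂=1):
  k=0: a=22, p=22, q=1
  k=1: a=14, p=309, q=14
  k=2: a=9, p=2803, q=127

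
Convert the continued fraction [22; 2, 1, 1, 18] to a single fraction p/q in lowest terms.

2083/93

Fold from the inside: start with 18/1.
  1 + 1/18 = 19/18
  1 + 18/19 = 37/19
  2 + 19/37 = 93/37
  22 + 37/93 = 2083/93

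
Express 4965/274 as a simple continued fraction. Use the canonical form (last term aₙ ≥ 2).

[18; 8, 3, 3, 3]

4965 = 18*274 + 33
274 = 8*33 + 10
33 = 3*10 + 3
10 = 3*3 + 1
3 = 3*1 + 0  (stop)
So 4965/274 = [18; 8, 3, 3, 3].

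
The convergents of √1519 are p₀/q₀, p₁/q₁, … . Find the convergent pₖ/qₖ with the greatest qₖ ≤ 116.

√1519 = [38; 1, 37, 1, 76, …] (period length 4).
Convergents:
  p_0/q_0 = 38/1
  p_1/q_1 = 39/1
  p_2/q_2 = 1481/38
  p_3/q_3 = 1520/39
  p_4/q_4 = 117001/3002
q_3 = 39 ≤ 116 < 3002 = q_4, so the answer is 1520/39.

1520/39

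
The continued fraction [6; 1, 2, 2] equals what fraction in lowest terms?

47/7

Fold from the inside: start with 2/1.
  2 + 1/2 = 5/2
  1 + 2/5 = 7/5
  6 + 5/7 = 47/7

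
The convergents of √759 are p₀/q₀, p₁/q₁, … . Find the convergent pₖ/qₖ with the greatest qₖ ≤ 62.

551/20

√759 = [27; 1, 1, 4, 1, 1, 54, …] (period length 6).
Convergents:
  p_0/q_0 = 27/1
  p_1/q_1 = 28/1
  p_2/q_2 = 55/2
  p_3/q_3 = 248/9
  p_4/q_4 = 303/11
  p_5/q_5 = 551/20
  p_6/q_6 = 30057/1091
q_5 = 20 ≤ 62 < 1091 = q_6, so the answer is 551/20.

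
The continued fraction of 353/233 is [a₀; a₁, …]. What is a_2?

353 = 1·233 + 120   →  a_0 = 1
233 = 1·120 + 113   →  a_1 = 1
120 = 1·113 + 7   →  a_2 = 1

1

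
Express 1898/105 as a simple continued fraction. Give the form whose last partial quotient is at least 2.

[18; 13, 8]

1898 = 18·105 + 8
105 = 13·8 + 1
8 = 8·1 + 0  (stop)
So 1898/105 = [18; 13, 8].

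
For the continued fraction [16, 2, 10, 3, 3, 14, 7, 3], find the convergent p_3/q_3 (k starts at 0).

Using pₖ = aₖpₖ₋₁ + pₖ₋₂, qₖ = aₖqₖ₋₁ + qₖ₋₂ (with p₋₁=1, p₋₂=0, q₋₁=0, q₋₂=1):
  k=0: a=16, p=16, q=1
  k=1: a=2, p=33, q=2
  k=2: a=10, p=346, q=21
  k=3: a=3, p=1071, q=65

1071/65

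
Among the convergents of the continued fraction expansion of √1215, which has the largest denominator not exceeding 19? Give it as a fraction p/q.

√1215 = [34; 1, 5, 1, 68, …] (period length 4).
Convergents:
  p_0/q_0 = 34/1
  p_1/q_1 = 35/1
  p_2/q_2 = 209/6
  p_3/q_3 = 244/7
  p_4/q_4 = 16801/482
q_3 = 7 ≤ 19 < 482 = q_4, so the answer is 244/7.

244/7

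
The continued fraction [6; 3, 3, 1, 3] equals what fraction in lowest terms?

309/49

Using pₖ = aₖpₖ₋₁ + pₖ₋₂ and qₖ = aₖqₖ₋₁ + qₖ₋₂:
  k=0: a=6, p=6, q=1
  k=1: a=3, p=19, q=3
  k=2: a=3, p=63, q=10
  k=3: a=1, p=82, q=13
  k=4: a=3, p=309, q=49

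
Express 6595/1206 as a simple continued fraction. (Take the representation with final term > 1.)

[5; 2, 7, 2, 3, 3, 3]

6595 = 5*1206 + 565
1206 = 2*565 + 76
565 = 7*76 + 33
76 = 2*33 + 10
33 = 3*10 + 3
10 = 3*3 + 1
3 = 3*1 + 0  (stop)
So 6595/1206 = [5; 2, 7, 2, 3, 3, 3].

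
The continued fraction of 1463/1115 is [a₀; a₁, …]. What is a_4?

9

1463 = 1·1115 + 348   →  a_0 = 1
1115 = 3·348 + 71   →  a_1 = 3
348 = 4·71 + 64   →  a_2 = 4
71 = 1·64 + 7   →  a_3 = 1
64 = 9·7 + 1   →  a_4 = 9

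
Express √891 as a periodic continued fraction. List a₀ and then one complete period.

[29; 1, 5, 1, 1, 1, 5, 1, 58]

a₀ = ⌊√891⌋ = 29.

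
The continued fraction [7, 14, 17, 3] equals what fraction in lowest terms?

5169/731

Fold from the inside: start with 3/1.
  17 + 1/3 = 52/3
  14 + 3/52 = 731/52
  7 + 52/731 = 5169/731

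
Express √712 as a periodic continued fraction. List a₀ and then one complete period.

a₀ = ⌊√712⌋ = 26.
With m₀=0, d₀=1 and mₖ₊₁ = dₖaₖ − mₖ, dₖ₊₁ = (n − mₖ₊₁²)/dₖ, aₖ₊₁ = ⌊(a₀+mₖ₊₁)/dₖ₊₁⌋:
  k=1: m=26, d=36, a=1
  k=2: m=10, d=17, a=2
  k=3: m=24, d=8, a=6
  k=4: m=24, d=17, a=2
  k=5: m=10, d=36, a=1
  k=6: m=26, d=1, a=52
d=1 and a=2a₀=52 at k=6, so the next step gives (m, d) = (26, 36) again — its k=1 value — and the period has length 6.

[26; 1, 2, 6, 2, 1, 52]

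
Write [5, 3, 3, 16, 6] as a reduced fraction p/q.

Fold from the inside: start with 6/1.
  16 + 1/6 = 97/6
  3 + 6/97 = 297/97
  3 + 97/297 = 988/297
  5 + 297/988 = 5237/988

5237/988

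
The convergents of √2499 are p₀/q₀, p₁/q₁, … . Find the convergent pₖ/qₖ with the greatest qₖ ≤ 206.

4999/100

√2499 = [49; 1, 98, …] (period length 2).
Convergents:
  p_0/q_0 = 49/1
  p_1/q_1 = 50/1
  p_2/q_2 = 4949/99
  p_3/q_3 = 4999/100
  p_4/q_4 = 494851/9899
q_3 = 100 ≤ 206 < 9899 = q_4, so the answer is 4999/100.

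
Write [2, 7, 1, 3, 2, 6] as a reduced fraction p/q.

960/451

Using pₖ = aₖpₖ₋₁ + pₖ₋₂ and qₖ = aₖqₖ₋₁ + qₖ₋₂:
  k=0: a=2, p=2, q=1
  k=1: a=7, p=15, q=7
  k=2: a=1, p=17, q=8
  k=3: a=3, p=66, q=31
  k=4: a=2, p=149, q=70
  k=5: a=6, p=960, q=451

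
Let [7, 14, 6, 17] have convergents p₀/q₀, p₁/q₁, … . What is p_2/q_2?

Using pₖ = aₖpₖ₋₁ + pₖ₋₂, qₖ = aₖqₖ₋₁ + qₖ₋₂ (with p₋₁=1, p₋₂=0, q₋₁=0, q₋₂=1):
  k=0: a=7, p=7, q=1
  k=1: a=14, p=99, q=14
  k=2: a=6, p=601, q=85

601/85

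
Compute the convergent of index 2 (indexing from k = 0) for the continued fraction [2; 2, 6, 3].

32/13

Using pₖ = aₖpₖ₋₁ + pₖ₋₂, qₖ = aₖqₖ₋₁ + qₖ₋₂ (with p₋₁=1, p₋₂=0, q₋₁=0, q₋₂=1):
  k=0: a=2, p=2, q=1
  k=1: a=2, p=5, q=2
  k=2: a=6, p=32, q=13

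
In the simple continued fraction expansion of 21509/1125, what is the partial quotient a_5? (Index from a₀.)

8

21509 = 19·1125 + 134   →  a_0 = 19
1125 = 8·134 + 53   →  a_1 = 8
134 = 2·53 + 28   →  a_2 = 2
53 = 1·28 + 25   →  a_3 = 1
28 = 1·25 + 3   →  a_4 = 1
25 = 8·3 + 1   →  a_5 = 8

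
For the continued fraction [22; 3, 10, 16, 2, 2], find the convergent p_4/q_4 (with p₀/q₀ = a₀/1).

22970/1029

Using pₖ = aₖpₖ₋₁ + pₖ₋₂, qₖ = aₖqₖ₋₁ + qₖ₋₂ (with p₋₁=1, p₋₂=0, q₋₁=0, q₋₂=1):
  k=0: a=22, p=22, q=1
  k=1: a=3, p=67, q=3
  k=2: a=10, p=692, q=31
  k=3: a=16, p=11139, q=499
  k=4: a=2, p=22970, q=1029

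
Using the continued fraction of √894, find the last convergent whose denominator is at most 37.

√894 = [29; 1, 8, 1, 58, …] (period length 4).
Convergents:
  p_0/q_0 = 29/1
  p_1/q_1 = 30/1
  p_2/q_2 = 269/9
  p_3/q_3 = 299/10
  p_4/q_4 = 17611/589
q_3 = 10 ≤ 37 < 589 = q_4, so the answer is 299/10.

299/10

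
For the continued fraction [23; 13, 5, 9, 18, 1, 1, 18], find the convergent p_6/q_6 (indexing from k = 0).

521305/22591

Using pₖ = aₖpₖ₋₁ + pₖ₋₂, qₖ = aₖqₖ₋₁ + qₖ₋₂ (with p₋₁=1, p₋₂=0, q₋₁=0, q₋₂=1):
  k=0: a=23, p=23, q=1
  k=1: a=13, p=300, q=13
  k=2: a=5, p=1523, q=66
  k=3: a=9, p=14007, q=607
  k=4: a=18, p=253649, q=10992
  k=5: a=1, p=267656, q=11599
  k=6: a=1, p=521305, q=22591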